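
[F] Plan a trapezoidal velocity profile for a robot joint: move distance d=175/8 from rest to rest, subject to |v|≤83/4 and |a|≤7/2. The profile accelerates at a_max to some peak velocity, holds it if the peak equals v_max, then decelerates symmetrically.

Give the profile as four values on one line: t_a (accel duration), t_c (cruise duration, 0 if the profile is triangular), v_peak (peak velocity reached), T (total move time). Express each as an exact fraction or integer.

t_a=5/2 t_c=0 v_peak=35/4 T=5

(v_max)²/a_max = (83/4)²/(7/2) = 6889/56
175/8 < 6889/56 ⇒ no cruise
v_peak = √(175/8·7/2) = √(1225/16) = 35/4
t_a = (35/4)/(7/2) = 5/2; t_c = 0
T = 2·5/2 = 5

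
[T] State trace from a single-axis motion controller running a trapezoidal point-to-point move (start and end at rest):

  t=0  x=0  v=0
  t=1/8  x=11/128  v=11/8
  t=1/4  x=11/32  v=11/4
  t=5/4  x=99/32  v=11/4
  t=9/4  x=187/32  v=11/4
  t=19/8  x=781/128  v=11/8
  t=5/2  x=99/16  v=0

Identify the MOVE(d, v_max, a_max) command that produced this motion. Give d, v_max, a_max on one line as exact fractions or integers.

d=99/16 v_max=11/4 a_max=11

final state: t=5/2, x=99/16, v=0 → d = 99/16
a_max = (11/8−0)/(1/8−0) = 11
max v = 11/4 over t∈[1/4,9/4] → v_max = 11/4
check: 11/4·(1/4+2) = 99/16 ✓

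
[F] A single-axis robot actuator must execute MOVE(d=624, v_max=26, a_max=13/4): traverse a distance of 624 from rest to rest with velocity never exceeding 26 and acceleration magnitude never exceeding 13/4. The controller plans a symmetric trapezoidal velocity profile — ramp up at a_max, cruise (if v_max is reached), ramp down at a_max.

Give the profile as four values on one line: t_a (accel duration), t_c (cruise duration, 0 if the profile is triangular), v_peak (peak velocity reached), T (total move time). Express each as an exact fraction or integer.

v_max²/a_max = 26²/(13/4) = 208
624 ≥ 208 → trapezoidal
t_a = 26/(13/4) = 8; v_peak = 26
d_cruise = 624 − 208 = 416; t_c = 416/26 = 16
T = 2·8 + 16 = 32

t_a=8 t_c=16 v_peak=26 T=32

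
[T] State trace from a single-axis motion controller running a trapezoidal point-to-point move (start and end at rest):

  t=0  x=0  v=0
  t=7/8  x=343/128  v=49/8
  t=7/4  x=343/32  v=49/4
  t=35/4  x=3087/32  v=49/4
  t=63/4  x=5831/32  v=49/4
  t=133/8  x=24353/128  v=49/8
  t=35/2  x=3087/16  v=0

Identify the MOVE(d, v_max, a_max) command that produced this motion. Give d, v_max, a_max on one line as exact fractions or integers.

final state: t=35/2, x=3087/16, v=0 → d = 3087/16
a_max = (49/8−0)/(7/8−0) = 7
max v = 49/4 over t∈[7/4,63/4] → v_max = 49/4
check: 49/4·(7/4+14) = 3087/16 ✓

d=3087/16 v_max=49/4 a_max=7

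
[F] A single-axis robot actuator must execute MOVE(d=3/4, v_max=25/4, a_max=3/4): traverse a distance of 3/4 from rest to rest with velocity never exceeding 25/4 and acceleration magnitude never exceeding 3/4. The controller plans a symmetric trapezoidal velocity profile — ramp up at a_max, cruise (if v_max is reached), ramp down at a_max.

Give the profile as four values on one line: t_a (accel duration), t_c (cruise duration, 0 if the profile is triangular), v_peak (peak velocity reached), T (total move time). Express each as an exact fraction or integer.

(v_max)²/a_max = (25/4)²/(3/4) = 625/12
3/4 < 625/12 ⇒ no cruise
v_peak = √(3/4·3/4) = √(9/16) = 3/4
t_a = (3/4)/(3/4) = 1; t_c = 0
T = 2·1 = 2

t_a=1 t_c=0 v_peak=3/4 T=2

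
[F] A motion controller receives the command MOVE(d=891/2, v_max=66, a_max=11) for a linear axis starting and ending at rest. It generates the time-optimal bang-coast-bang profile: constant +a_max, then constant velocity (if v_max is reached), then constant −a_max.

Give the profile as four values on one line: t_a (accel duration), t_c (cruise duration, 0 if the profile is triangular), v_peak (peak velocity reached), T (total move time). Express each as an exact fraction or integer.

t_a=6 t_c=3/4 v_peak=66 T=51/4

vₘ²/aₘ = 66²/11 = 396
891/2 ≥ 396 → trapezoidal
t_a = 66/11 = 6; v_peak = 66
d_cruise = 891/2 − 396 = 99/2; t_c = (99/2)/66 = 3/4
T = 2·6 + 3/4 = 51/4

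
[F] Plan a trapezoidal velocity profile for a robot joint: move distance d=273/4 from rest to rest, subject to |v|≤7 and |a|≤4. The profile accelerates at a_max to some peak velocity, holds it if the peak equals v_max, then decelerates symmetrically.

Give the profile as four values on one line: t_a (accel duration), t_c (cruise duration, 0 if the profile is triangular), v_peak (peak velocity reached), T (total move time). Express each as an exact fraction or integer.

t_a=7/4 t_c=8 v_peak=7 T=23/2

(v_max)²/a_max = 7²/4 = 49/4
273/4 ≥ 49/4 → trapezoidal
t_a = 7/4; v_peak = 7
d_cruise = 273/4 − 49/4 = 56; t_c = 56/7 = 8
T = 2·7/4 + 8 = 23/2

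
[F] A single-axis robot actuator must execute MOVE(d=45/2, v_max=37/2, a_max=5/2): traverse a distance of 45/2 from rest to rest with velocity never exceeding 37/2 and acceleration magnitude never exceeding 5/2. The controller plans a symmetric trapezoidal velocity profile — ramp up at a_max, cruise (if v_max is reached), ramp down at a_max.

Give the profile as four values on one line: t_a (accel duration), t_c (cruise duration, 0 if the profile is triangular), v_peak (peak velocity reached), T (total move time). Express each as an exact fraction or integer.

v_max²/a_max = (37/2)²/(5/2) = 1369/10
45/2 < 1369/10 ⇒ no cruise
v_peak = √(45/2·5/2) = √(225/4) = 15/2
t_a = (15/2)/(5/2) = 3; t_c = 0
T = 2·3 = 6

t_a=3 t_c=0 v_peak=15/2 T=6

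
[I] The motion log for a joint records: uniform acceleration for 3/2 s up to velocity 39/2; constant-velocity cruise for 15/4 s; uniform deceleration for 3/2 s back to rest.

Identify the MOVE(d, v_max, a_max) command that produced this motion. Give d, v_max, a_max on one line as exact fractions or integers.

d=819/8 v_max=39/2 a_max=13

a_max = (39/2)/(3/2) = 13
d_a = ½·39/2·3/2 = 117/8; d_c = 39/2·15/4 = 585/8
d = 2·117/8 + 585/8 = 819/8
t_c = 15/4 > 0 → v_max = v_peak = 39/2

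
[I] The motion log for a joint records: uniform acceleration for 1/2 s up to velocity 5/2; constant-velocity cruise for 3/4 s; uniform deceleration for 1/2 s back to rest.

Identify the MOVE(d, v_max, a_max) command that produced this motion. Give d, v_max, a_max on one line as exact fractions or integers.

d=25/8 v_max=5/2 a_max=5

a_max = (5/2)/(1/2) = 5
d_a = ½·5/2·1/2 = 5/8; d_c = 5/2·3/4 = 15/8
d = 2·5/8 + 15/8 = 25/8
t_c = 3/4 > 0 ⇒ limit active, v_max = 5/2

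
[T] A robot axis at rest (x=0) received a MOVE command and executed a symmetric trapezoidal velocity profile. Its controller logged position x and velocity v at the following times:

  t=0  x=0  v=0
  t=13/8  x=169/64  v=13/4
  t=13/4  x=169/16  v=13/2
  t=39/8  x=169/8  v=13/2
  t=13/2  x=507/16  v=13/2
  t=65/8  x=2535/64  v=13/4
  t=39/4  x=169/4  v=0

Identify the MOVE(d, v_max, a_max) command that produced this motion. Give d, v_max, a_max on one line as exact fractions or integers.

d=169/4 v_max=13/2 a_max=2

final state: t=39/4, x=169/4, v=0 → d = 169/4
a_max = (13/4−0)/(13/8−0) = 2
max v = 13/2 over t∈[13/4,13/2] → v_max = 13/2
check: 13/2·(13/4+13/4) = 169/4 ✓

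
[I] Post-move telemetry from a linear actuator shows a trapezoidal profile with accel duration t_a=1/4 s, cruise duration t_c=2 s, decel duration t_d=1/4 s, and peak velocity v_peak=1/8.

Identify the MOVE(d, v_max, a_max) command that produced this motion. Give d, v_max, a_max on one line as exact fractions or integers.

a_max = (1/8)/(1/4) = 1/2
d_a = ½·1/8·1/4 = 1/64; d_c = 1/8·2 = 1/4
d = 2·1/64 + 1/4 = 9/32
t_c = 2 > 0 ⇒ limit active, v_max = 1/8

d=9/32 v_max=1/8 a_max=1/2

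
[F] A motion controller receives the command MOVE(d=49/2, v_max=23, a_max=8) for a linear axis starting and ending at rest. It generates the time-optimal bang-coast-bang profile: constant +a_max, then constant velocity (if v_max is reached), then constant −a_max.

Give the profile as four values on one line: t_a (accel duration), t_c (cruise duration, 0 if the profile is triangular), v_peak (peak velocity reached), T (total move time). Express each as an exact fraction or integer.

t_a=7/4 t_c=0 v_peak=14 T=7/2

(v_max)²/a_max = 23²/8 = 529/8
49/2 < 529/8 so t_c = 0
v_peak = √(49/2·8) = √196 = 14
t_a = 14/8 = 7/4; t_c = 0
T = 2·7/4 = 7/2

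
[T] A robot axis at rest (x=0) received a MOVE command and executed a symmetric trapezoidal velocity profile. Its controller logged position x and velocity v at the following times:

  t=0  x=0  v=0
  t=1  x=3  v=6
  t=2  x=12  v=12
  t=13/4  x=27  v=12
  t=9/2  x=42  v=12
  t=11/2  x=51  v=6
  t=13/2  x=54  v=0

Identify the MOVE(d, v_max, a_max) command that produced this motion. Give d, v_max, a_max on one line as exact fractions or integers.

final state: t=13/2, x=54, v=0 → d = 54
a_max = (6−0)/(1−0) = 6
max v = 12 over t∈[2,9/2] → v_max = 12
check: 12·(2+5/2) = 54 ✓

d=54 v_max=12 a_max=6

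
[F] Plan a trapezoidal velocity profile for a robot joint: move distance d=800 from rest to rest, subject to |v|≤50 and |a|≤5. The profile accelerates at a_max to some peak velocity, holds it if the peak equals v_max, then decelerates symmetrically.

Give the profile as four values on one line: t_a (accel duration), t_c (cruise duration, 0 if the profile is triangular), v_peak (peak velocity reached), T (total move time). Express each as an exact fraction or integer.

(v_max)²/a_max = 50²/5 = 500
800 ≥ 500 → trapezoidal
t_a = 50/5 = 10; v_peak = 50
d_cruise = 800 − 500 = 300; t_c = 300/50 = 6
T = 2·10 + 6 = 26

t_a=10 t_c=6 v_peak=50 T=26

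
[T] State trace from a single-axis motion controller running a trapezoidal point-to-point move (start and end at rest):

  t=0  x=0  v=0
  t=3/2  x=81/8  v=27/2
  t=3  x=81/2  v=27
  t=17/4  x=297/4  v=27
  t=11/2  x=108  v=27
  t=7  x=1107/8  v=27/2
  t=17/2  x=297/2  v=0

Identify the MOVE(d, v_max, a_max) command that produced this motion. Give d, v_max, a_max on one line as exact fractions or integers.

final state: t=17/2, x=297/2, v=0 → d = 297/2
a_max = (27/2−0)/(3/2−0) = 9
max v = 27 over t∈[3,11/2] → v_max = 27
check: 27·(3+5/2) = 297/2 ✓

d=297/2 v_max=27 a_max=9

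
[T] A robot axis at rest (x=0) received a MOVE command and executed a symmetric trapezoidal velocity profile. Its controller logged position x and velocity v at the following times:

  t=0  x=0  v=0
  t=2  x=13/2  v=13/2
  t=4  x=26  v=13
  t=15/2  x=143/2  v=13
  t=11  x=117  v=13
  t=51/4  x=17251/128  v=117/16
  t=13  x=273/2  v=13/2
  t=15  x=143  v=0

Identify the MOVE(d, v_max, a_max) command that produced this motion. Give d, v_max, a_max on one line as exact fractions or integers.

d=143 v_max=13 a_max=13/4

final state: t=15, x=143, v=0 → d = 143
a_max = (13/2−0)/(2−0) = 13/4
max v = 13 over t∈[4,11] → v_max = 13
check: 13·(4+7) = 143 ✓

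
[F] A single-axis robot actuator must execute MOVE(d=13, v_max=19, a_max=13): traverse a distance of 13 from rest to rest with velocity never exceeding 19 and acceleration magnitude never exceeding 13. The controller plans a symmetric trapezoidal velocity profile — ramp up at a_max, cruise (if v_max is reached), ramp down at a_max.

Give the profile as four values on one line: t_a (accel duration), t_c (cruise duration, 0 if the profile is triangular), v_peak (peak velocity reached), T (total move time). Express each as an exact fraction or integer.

t_a=1 t_c=0 v_peak=13 T=2

v_max²/a_max = 19²/13 = 361/13
13 < 361/13 ⇒ no cruise
v_peak = √(13·13) = √169 = 13
t_a = 13/13 = 1; t_c = 0
T = 2·1 = 2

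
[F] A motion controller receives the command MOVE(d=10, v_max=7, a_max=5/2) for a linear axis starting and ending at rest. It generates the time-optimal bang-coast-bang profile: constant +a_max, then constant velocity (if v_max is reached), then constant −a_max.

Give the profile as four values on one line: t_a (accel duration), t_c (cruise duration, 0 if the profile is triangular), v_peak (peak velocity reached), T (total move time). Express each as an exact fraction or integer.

t_a=2 t_c=0 v_peak=5 T=4

v_max²/a_max = 7²/(5/2) = 98/5
10 < 98/5 ⇒ no cruise
v_peak = √(10·5/2) = √25 = 5
t_a = 5/(5/2) = 2; t_c = 0
T = 2·2 = 4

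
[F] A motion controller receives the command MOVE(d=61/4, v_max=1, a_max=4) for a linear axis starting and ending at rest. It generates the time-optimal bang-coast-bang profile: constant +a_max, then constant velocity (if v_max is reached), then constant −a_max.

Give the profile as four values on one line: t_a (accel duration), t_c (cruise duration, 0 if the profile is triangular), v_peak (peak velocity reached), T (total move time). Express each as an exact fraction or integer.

t_a=1/4 t_c=15 v_peak=1 T=31/2

(v_max)²/a_max = 1²/4 = 1/4
61/4 ≥ 1/4 ⇒ cruise phase
t_a = 1/4; v_peak = 1
d_cruise = 61/4 − 1/4 = 15; t_c = 15/1 = 15
T = 2·1/4 + 15 = 31/2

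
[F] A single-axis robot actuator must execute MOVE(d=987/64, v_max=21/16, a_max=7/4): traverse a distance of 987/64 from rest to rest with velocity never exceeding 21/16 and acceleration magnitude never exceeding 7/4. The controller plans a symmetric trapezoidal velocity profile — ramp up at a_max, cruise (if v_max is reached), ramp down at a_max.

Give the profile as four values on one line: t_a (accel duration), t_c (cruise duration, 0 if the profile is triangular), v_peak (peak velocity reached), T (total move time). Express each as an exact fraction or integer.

t_a=3/4 t_c=11 v_peak=21/16 T=25/2

v_max²/a_max = (21/16)²/(7/4) = 63/64
987/64 ≥ 63/64 ⇒ cruise phase
t_a = (21/16)/(7/4) = 3/4; v_peak = 21/16
d_cruise = 987/64 − 63/64 = 231/16; t_c = (231/16)/(21/16) = 11
T = 2·3/4 + 11 = 25/2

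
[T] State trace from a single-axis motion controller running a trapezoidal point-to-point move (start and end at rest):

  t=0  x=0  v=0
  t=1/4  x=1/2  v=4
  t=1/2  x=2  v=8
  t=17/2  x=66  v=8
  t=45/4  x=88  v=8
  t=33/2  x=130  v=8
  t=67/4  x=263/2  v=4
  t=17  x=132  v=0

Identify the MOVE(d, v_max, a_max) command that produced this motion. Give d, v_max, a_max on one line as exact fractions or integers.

d=132 v_max=8 a_max=16

final state: t=17, x=132, v=0 → d = 132
a_max = (4−0)/(1/4−0) = 16
max v = 8 over t∈[1/2,33/2] → v_max = 8
check: 8·(1/2+16) = 132 ✓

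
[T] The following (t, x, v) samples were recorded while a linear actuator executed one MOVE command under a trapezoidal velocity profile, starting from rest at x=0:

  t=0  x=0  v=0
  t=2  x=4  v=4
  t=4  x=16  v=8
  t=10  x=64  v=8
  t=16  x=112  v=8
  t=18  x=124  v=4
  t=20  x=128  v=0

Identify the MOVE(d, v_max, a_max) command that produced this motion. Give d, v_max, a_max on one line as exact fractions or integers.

final state: t=20, x=128, v=0 → d = 128
a_max = (4−0)/(2−0) = 2
max v = 8 over t∈[4,16] → v_max = 8
check: 8·(4+12) = 128 ✓

d=128 v_max=8 a_max=2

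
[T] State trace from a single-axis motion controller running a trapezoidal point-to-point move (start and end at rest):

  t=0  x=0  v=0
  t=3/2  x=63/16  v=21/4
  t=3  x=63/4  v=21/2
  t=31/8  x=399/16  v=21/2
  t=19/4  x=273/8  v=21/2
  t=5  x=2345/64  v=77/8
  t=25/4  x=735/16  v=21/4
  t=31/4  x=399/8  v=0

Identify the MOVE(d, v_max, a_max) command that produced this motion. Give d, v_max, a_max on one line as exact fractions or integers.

d=399/8 v_max=21/2 a_max=7/2

final state: t=31/4, x=399/8, v=0 → d = 399/8
a_max = (21/4−0)/(3/2−0) = 7/2
max v = 21/2 over t∈[3,19/4] → v_max = 21/2
check: 21/2·(3+7/4) = 399/8 ✓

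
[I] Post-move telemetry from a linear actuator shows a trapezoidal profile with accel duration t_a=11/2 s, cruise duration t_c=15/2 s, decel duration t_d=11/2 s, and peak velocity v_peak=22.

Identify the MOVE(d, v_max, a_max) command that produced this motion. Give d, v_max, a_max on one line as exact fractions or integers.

d=286 v_max=22 a_max=4

a_max = 22/(11/2) = 4
d_a = ½·22·11/2 = 121/2; d_c = 22·15/2 = 165
d = 2·121/2 + 165 = 286
t_c = 15/2 > 0 → v_max = v_peak = 22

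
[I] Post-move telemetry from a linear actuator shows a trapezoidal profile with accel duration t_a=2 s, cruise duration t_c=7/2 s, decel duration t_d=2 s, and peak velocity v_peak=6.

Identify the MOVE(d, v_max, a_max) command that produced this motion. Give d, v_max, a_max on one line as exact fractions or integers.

a_max = 6/2 = 3
d_a = ½·6·2 = 6; d_c = 6·7/2 = 21
d = 2·6 + 21 = 33
t_c = 7/2 > 0 → v_max = v_peak = 6

d=33 v_max=6 a_max=3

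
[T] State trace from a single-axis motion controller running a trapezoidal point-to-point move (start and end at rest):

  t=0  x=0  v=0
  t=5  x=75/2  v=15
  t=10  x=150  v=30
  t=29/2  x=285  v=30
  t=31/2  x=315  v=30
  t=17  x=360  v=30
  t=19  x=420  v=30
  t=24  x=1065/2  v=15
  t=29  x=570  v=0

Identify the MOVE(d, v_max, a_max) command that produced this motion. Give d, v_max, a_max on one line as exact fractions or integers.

d=570 v_max=30 a_max=3

final state: t=29, x=570, v=0 → d = 570
a_max = (15−0)/(5−0) = 3
max v = 30 over t∈[10,19] → v_max = 30
check: 30·(10+9) = 570 ✓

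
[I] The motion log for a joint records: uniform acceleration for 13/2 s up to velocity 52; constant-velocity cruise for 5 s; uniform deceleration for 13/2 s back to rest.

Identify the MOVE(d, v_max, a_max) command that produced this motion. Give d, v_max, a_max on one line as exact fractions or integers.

a_max = 52/(13/2) = 8
d_a = ½·52·13/2 = 169; d_c = 52·5 = 260
d = 2·169 + 260 = 598
t_c = 5 > 0 so v_max = 52

d=598 v_max=52 a_max=8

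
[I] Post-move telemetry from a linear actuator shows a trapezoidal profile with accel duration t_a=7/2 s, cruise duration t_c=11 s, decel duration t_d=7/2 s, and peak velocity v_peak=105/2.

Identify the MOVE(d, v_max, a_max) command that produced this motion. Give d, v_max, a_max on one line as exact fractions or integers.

a_max = (105/2)/(7/2) = 15
d_a = ½·105/2·7/2 = 735/8; d_c = 105/2·11 = 1155/2
d = 2·735/8 + 1155/2 = 3045/4
t_c = 11 > 0 so v_max = 105/2

d=3045/4 v_max=105/2 a_max=15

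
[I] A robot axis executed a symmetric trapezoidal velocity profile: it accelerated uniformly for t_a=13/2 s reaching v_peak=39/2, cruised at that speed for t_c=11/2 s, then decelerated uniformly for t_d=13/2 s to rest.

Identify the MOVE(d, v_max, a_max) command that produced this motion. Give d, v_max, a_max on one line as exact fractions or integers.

a_max = (39/2)/(13/2) = 3
d_a = ½·39/2·13/2 = 507/8; d_c = 39/2·11/2 = 429/4
d = 2·507/8 + 429/4 = 234
t_c = 11/2 > 0 so v_max = 39/2

d=234 v_max=39/2 a_max=3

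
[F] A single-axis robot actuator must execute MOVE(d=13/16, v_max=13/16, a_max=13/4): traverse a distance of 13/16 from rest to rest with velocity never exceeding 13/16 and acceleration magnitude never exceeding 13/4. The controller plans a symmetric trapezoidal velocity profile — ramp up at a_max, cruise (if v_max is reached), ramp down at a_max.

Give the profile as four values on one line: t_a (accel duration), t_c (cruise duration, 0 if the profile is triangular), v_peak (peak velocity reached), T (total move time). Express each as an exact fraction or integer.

v_max²/a_max = (13/16)²/(13/4) = 13/64
13/16 ≥ 13/64 → trapezoidal
t_a = (13/16)/(13/4) = 1/4; v_peak = 13/16
d_cruise = 13/16 − 13/64 = 39/64; t_c = (39/64)/(13/16) = 3/4
T = 2·1/4 + 3/4 = 5/4

t_a=1/4 t_c=3/4 v_peak=13/16 T=5/4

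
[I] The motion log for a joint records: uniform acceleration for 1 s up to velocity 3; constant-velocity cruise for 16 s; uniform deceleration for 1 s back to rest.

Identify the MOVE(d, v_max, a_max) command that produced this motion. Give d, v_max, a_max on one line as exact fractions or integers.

d=51 v_max=3 a_max=3

a_max = 3/1 = 3
d_a = ½·3·1 = 3/2; d_c = 3·16 = 48
d = 2·3/2 + 48 = 51
t_c = 16 > 0 → v_max = v_peak = 3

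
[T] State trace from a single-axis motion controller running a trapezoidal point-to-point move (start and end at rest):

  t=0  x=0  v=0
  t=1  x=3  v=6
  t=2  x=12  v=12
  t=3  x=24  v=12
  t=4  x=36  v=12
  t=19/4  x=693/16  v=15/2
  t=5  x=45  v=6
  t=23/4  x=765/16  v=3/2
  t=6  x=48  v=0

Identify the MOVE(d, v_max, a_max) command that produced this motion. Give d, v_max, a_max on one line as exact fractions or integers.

d=48 v_max=12 a_max=6

final state: t=6, x=48, v=0 → d = 48
a_max = (6−0)/(1−0) = 6
max v = 12 over t∈[2,4] → v_max = 12
check: 12·(2+2) = 48 ✓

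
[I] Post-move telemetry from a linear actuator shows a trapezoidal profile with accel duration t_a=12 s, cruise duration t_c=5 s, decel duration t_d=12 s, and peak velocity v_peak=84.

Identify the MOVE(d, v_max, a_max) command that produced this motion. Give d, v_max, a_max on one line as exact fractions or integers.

d=1428 v_max=84 a_max=7

a_max = 84/12 = 7
d_a = ½·84·12 = 504; d_c = 84·5 = 420
d = 2·504 + 420 = 1428
t_c = 5 > 0 ⇒ limit active, v_max = 84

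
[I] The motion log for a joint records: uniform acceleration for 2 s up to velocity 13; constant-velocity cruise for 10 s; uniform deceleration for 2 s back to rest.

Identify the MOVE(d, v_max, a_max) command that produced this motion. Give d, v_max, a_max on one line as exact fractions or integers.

a_max = 13/2
d_a = ½·13·2 = 13; d_c = 13·10 = 130
d = 2·13 + 130 = 156
t_c = 10 > 0 → v_max = v_peak = 13

d=156 v_max=13 a_max=13/2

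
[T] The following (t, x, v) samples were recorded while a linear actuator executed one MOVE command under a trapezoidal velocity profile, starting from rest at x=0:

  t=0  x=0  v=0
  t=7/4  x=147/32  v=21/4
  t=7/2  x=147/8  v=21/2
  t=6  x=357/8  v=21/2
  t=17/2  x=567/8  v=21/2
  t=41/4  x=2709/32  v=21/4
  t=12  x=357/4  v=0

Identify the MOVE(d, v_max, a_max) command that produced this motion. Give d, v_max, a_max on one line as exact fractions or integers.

d=357/4 v_max=21/2 a_max=3

final state: t=12, x=357/4, v=0 → d = 357/4
a_max = (21/4−0)/(7/4−0) = 3
max v = 21/2 over t∈[7/2,17/2] → v_max = 21/2
check: 21/2·(7/2+5) = 357/4 ✓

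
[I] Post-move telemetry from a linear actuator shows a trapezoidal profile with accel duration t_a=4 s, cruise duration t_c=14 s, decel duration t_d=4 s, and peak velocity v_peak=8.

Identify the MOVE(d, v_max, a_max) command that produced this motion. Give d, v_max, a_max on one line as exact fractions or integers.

d=144 v_max=8 a_max=2

a_max = 8/4 = 2
d_a = ½·8·4 = 16; d_c = 8·14 = 112
d = 2·16 + 112 = 144
t_c = 14 > 0 so v_max = 8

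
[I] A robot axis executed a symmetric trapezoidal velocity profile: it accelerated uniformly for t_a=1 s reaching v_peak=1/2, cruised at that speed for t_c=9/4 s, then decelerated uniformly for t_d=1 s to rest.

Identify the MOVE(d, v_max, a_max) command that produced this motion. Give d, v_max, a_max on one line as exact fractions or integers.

d=13/8 v_max=1/2 a_max=1/2

a_max = (1/2)/1 = 1/2
d_a = ½·1/2·1 = 1/4; d_c = 1/2·9/4 = 9/8
d = 2·1/4 + 9/8 = 13/8
t_c = 9/4 > 0 → v_max = v_peak = 1/2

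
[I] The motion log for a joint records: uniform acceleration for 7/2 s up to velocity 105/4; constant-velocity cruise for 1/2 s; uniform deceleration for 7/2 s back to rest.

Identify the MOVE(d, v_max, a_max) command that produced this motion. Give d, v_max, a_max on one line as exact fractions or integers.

d=105 v_max=105/4 a_max=15/2

a_max = (105/4)/(7/2) = 15/2
d_a = ½·105/4·7/2 = 735/16; d_c = 105/4·1/2 = 105/8
d = 2·735/16 + 105/8 = 105
t_c = 1/2 > 0 → v_max = v_peak = 105/4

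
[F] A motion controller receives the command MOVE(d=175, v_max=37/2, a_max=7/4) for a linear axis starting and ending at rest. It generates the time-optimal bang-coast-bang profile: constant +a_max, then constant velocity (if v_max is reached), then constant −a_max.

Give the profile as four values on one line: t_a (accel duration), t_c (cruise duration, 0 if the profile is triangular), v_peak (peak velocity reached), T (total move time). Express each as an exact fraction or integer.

v_max²/a_max = (37/2)²/(7/4) = 1369/7
175 < 1369/7 → triangular
v_peak = √(175·7/4) = √(1225/4) = 35/2
t_a = (35/2)/(7/4) = 10; t_c = 0
T = 2·10 = 20

t_a=10 t_c=0 v_peak=35/2 T=20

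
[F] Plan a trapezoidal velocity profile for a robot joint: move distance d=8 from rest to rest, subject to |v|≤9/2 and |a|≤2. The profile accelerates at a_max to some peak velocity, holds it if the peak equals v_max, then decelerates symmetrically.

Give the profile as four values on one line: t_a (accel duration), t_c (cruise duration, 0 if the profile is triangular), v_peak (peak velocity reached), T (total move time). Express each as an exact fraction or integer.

t_a=2 t_c=0 v_peak=4 T=4

v_max²/a_max = (9/2)²/2 = 81/8
8 < 81/8 ⇒ no cruise
v_peak = √(8·2) = √16 = 4
t_a = 4/2 = 2; t_c = 0
T = 2·2 = 4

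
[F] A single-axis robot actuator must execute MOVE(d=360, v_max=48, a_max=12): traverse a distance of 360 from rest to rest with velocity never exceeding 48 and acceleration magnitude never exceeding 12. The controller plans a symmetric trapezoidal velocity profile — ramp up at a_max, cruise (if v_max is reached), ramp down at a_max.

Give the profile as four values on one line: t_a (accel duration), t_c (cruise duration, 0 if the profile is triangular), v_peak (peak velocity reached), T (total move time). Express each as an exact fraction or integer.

t_a=4 t_c=7/2 v_peak=48 T=23/2

v_max²/a_max = 48²/12 = 192
360 ≥ 192 so v_max reached
t_a = 48/12 = 4; v_peak = 48
d_cruise = 360 − 192 = 168; t_c = 168/48 = 7/2
T = 2·4 + 7/2 = 23/2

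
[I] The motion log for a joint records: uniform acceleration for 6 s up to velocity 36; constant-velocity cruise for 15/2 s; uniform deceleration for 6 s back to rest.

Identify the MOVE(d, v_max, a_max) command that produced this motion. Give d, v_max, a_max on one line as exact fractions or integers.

d=486 v_max=36 a_max=6

a_max = 36/6 = 6
d_a = ½·36·6 = 108; d_c = 36·15/2 = 270
d = 2·108 + 270 = 486
t_c = 15/2 > 0 so v_max = 36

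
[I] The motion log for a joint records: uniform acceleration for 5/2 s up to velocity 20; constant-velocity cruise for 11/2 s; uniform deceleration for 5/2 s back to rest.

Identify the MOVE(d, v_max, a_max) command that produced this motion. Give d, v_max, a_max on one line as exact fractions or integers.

d=160 v_max=20 a_max=8

a_max = 20/(5/2) = 8
d_a = ½·20·5/2 = 25; d_c = 20·11/2 = 110
d = 2·25 + 110 = 160
t_c = 11/2 > 0 → v_max = v_peak = 20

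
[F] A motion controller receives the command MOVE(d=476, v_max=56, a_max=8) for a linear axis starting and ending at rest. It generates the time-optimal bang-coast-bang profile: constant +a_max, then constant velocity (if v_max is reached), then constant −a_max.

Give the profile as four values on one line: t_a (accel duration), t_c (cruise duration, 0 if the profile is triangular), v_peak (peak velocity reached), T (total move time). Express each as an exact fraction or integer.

t_a=7 t_c=3/2 v_peak=56 T=31/2

vₘ²/aₘ = 56²/8 = 392
476 ≥ 392 so v_max reached
t_a = 56/8 = 7; v_peak = 56
d_cruise = 476 − 392 = 84; t_c = 84/56 = 3/2
T = 2·7 + 3/2 = 31/2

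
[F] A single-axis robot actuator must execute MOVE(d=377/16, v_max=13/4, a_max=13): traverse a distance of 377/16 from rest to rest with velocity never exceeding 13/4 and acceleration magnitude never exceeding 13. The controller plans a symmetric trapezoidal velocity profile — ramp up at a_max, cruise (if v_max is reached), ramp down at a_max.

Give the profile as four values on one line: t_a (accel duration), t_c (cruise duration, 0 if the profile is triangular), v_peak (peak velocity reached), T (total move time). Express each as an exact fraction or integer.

vₘ²/aₘ = (13/4)²/13 = 13/16
377/16 ≥ 13/16 → trapezoidal
t_a = (13/4)/13 = 1/4; v_peak = 13/4
d_cruise = 377/16 − 13/16 = 91/4; t_c = (91/4)/(13/4) = 7
T = 2·1/4 + 7 = 15/2

t_a=1/4 t_c=7 v_peak=13/4 T=15/2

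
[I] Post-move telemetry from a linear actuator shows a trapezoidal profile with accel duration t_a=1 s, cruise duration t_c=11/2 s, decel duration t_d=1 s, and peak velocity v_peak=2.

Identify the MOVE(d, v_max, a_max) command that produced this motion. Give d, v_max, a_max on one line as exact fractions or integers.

a_max = 2/1 = 2
d_a = ½·2·1 = 1; d_c = 2·11/2 = 11
d = 2·1 + 11 = 13
t_c = 11/2 > 0 ⇒ limit active, v_max = 2

d=13 v_max=2 a_max=2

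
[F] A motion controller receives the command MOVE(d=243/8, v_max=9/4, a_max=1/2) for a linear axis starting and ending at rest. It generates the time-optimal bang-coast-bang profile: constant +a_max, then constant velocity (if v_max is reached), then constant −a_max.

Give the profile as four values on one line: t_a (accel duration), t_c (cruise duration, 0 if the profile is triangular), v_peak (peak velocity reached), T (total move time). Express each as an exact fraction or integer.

vₘ²/aₘ = (9/4)²/(1/2) = 81/8
243/8 ≥ 81/8 → trapezoidal
t_a = (9/4)/(1/2) = 9/2; v_peak = 9/4
d_cruise = 243/8 − 81/8 = 81/4; t_c = (81/4)/(9/4) = 9
T = 2·9/2 + 9 = 18

t_a=9/2 t_c=9 v_peak=9/4 T=18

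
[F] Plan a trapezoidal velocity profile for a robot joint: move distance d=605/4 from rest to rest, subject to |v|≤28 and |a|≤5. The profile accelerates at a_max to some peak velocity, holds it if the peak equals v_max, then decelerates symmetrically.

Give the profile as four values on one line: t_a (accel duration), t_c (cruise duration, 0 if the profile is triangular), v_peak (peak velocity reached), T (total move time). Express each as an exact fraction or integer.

(v_max)²/a_max = 28²/5 = 784/5
605/4 < 784/5 so t_c = 0
v_peak = √(605/4·5) = √(3025/4) = 55/2
t_a = (55/2)/5 = 11/2; t_c = 0
T = 2·11/2 = 11

t_a=11/2 t_c=0 v_peak=55/2 T=11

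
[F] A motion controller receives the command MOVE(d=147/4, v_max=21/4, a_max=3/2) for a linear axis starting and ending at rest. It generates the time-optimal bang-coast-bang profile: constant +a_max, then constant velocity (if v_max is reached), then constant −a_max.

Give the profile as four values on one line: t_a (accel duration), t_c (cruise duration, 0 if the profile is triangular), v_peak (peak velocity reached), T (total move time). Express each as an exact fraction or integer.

(v_max)²/a_max = (21/4)²/(3/2) = 147/8
147/4 ≥ 147/8 so v_max reached
t_a = (21/4)/(3/2) = 7/2; v_peak = 21/4
d_cruise = 147/4 − 147/8 = 147/8; t_c = (147/8)/(21/4) = 7/2
T = 2·7/2 + 7/2 = 21/2

t_a=7/2 t_c=7/2 v_peak=21/4 T=21/2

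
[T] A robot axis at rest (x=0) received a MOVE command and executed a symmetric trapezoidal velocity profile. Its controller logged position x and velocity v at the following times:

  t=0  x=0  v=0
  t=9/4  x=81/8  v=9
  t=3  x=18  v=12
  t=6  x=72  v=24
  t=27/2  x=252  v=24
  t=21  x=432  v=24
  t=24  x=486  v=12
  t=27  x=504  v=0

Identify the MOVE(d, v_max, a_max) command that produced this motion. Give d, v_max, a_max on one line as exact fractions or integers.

final state: t=27, x=504, v=0 → d = 504
a_max = (9−0)/(9/4−0) = 4
max v = 24 over t∈[6,21] → v_max = 24
check: 24·(6+15) = 504 ✓

d=504 v_max=24 a_max=4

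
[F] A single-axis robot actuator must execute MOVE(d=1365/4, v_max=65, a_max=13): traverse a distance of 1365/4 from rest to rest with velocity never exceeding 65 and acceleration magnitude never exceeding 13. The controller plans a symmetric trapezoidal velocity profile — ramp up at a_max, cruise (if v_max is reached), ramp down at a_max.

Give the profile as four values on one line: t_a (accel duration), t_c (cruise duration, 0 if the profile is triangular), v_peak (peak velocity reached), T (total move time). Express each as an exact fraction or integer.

vₘ²/aₘ = 65²/13 = 325
1365/4 ≥ 325 ⇒ cruise phase
t_a = 65/13 = 5; v_peak = 65
d_cruise = 1365/4 − 325 = 65/4; t_c = (65/4)/65 = 1/4
T = 2·5 + 1/4 = 41/4

t_a=5 t_c=1/4 v_peak=65 T=41/4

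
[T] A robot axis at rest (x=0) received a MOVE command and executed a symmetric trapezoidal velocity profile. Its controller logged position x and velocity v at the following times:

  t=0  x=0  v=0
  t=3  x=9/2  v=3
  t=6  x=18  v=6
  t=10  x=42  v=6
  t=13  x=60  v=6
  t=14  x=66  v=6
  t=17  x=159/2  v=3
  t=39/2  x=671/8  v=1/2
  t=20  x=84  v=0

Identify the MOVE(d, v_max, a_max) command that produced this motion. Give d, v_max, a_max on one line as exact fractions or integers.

d=84 v_max=6 a_max=1

final state: t=20, x=84, v=0 → d = 84
a_max = (3−0)/(3−0) = 1
max v = 6 over t∈[6,14] → v_max = 6
check: 6·(6+8) = 84 ✓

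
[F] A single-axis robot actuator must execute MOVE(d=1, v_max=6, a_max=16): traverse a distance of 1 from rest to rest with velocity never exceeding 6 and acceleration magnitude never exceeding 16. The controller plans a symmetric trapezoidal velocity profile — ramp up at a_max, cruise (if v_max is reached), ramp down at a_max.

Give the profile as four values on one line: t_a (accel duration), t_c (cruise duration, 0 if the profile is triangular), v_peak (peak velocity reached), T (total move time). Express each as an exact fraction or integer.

t_a=1/4 t_c=0 v_peak=4 T=1/2

(v_max)²/a_max = 6²/16 = 9/4
1 < 9/4 → triangular
v_peak = √(1·16) = √16 = 4
t_a = 4/16 = 1/4; t_c = 0
T = 2·1/4 = 1/2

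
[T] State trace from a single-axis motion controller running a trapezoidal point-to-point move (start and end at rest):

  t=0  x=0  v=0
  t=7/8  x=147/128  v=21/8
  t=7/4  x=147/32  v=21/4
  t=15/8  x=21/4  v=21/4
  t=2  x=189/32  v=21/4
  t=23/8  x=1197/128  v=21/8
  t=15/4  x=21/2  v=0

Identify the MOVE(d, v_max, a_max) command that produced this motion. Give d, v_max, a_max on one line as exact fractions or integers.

final state: t=15/4, x=21/2, v=0 → d = 21/2
a_max = (21/8−0)/(7/8−0) = 3
max v = 21/4 over t∈[7/4,2] → v_max = 21/4
check: 21/4·(7/4+1/4) = 21/2 ✓

d=21/2 v_max=21/4 a_max=3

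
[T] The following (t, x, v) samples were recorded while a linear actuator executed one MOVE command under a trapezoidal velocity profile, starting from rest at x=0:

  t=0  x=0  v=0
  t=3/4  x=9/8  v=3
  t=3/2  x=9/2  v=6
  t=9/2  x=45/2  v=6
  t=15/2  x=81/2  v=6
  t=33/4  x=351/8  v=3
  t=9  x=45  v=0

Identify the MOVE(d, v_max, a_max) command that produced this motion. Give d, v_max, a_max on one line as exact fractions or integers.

d=45 v_max=6 a_max=4

final state: t=9, x=45, v=0 → d = 45
a_max = (3−0)/(3/4−0) = 4
max v = 6 over t∈[3/2,15/2] → v_max = 6
check: 6·(3/2+6) = 45 ✓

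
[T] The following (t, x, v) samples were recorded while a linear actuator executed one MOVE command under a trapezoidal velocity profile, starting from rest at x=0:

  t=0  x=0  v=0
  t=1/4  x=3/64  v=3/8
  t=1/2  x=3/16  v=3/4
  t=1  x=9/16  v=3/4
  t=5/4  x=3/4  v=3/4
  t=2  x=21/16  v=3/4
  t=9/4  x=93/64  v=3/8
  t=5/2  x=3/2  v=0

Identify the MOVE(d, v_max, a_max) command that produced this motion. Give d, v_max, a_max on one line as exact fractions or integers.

d=3/2 v_max=3/4 a_max=3/2

final state: t=5/2, x=3/2, v=0 → d = 3/2
a_max = (3/8−0)/(1/4−0) = 3/2
max v = 3/4 over t∈[1/2,2] → v_max = 3/4
check: 3/4·(1/2+3/2) = 3/2 ✓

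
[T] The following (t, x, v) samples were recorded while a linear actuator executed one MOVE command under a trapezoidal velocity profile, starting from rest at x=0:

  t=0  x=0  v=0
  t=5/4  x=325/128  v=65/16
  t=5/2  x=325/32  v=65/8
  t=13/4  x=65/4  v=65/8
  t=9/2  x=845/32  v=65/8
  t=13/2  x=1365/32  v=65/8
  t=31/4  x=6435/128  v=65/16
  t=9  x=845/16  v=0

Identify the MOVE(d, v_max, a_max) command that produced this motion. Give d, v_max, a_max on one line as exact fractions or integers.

d=845/16 v_max=65/8 a_max=13/4

final state: t=9, x=845/16, v=0 → d = 845/16
a_max = (65/16−0)/(5/4−0) = 13/4
max v = 65/8 over t∈[5/2,13/2] → v_max = 65/8
check: 65/8·(5/2+4) = 845/16 ✓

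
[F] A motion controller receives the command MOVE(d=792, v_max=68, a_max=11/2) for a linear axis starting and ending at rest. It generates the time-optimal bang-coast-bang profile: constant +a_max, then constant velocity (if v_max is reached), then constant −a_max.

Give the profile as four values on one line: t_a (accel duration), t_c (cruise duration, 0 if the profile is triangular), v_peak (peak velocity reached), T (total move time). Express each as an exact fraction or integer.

vₘ²/aₘ = 68²/(11/2) = 9248/11
792 < 9248/11 → triangular
v_peak = √(792·11/2) = √4356 = 66
t_a = 66/(11/2) = 12; t_c = 0
T = 2·12 = 24

t_a=12 t_c=0 v_peak=66 T=24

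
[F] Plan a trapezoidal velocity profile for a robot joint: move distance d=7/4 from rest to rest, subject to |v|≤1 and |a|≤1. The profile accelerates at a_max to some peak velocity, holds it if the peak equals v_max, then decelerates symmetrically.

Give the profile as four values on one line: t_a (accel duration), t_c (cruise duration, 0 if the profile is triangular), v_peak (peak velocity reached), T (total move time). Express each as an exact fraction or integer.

t_a=1 t_c=3/4 v_peak=1 T=11/4

vₘ²/aₘ = 1²/1 = 1
7/4 ≥ 1 → trapezoidal
t_a = 1/1 = 1; v_peak = 1
d_cruise = 7/4 − 1 = 3/4; t_c = (3/4)/1 = 3/4
T = 2·1 + 3/4 = 11/4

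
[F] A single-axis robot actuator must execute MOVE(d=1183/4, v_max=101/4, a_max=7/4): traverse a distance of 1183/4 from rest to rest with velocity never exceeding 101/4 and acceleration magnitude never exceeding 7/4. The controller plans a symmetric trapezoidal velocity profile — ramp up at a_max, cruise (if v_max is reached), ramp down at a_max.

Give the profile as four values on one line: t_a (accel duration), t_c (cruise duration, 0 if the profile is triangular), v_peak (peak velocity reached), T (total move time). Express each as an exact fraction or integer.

t_a=13 t_c=0 v_peak=91/4 T=26

v_max²/a_max = (101/4)²/(7/4) = 10201/28
1183/4 < 10201/28 → triangular
v_peak = √(1183/4·7/4) = √(8281/16) = 91/4
t_a = (91/4)/(7/4) = 13; t_c = 0
T = 2·13 = 26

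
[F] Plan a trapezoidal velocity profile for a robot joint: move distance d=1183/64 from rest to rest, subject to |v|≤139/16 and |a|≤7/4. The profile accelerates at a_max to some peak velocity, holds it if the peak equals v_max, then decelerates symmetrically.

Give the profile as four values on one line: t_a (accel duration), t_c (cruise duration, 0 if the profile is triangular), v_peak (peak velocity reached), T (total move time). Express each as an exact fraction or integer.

vₘ²/aₘ = (139/16)²/(7/4) = 19321/448
1183/64 < 19321/448 ⇒ no cruise
v_peak = √(1183/64·7/4) = √(8281/256) = 91/16
t_a = (91/16)/(7/4) = 13/4; t_c = 0
T = 2·13/4 = 13/2

t_a=13/4 t_c=0 v_peak=91/16 T=13/2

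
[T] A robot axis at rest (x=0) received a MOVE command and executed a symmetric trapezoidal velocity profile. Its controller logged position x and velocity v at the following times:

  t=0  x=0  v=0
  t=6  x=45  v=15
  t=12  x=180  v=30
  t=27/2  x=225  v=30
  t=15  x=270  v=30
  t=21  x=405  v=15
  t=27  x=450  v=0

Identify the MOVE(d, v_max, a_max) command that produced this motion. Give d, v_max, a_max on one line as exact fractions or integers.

d=450 v_max=30 a_max=5/2

final state: t=27, x=450, v=0 → d = 450
a_max = (15−0)/(6−0) = 5/2
max v = 30 over t∈[12,15] → v_max = 30
check: 30·(12+3) = 450 ✓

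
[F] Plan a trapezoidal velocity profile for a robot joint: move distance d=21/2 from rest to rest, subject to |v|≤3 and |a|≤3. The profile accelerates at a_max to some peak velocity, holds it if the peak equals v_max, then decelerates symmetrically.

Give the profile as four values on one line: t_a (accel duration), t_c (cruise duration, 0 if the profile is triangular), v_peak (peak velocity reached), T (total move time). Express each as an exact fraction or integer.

t_a=1 t_c=5/2 v_peak=3 T=9/2

v_max²/a_max = 3²/3 = 3
21/2 ≥ 3 ⇒ cruise phase
t_a = 3/3 = 1; v_peak = 3
d_cruise = 21/2 − 3 = 15/2; t_c = (15/2)/3 = 5/2
T = 2·1 + 5/2 = 9/2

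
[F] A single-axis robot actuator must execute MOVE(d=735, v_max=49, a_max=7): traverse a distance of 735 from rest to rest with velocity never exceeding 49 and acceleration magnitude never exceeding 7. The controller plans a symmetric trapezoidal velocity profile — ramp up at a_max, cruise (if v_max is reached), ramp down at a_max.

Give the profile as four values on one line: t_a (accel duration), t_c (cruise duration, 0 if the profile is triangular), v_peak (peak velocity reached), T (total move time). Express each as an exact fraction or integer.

t_a=7 t_c=8 v_peak=49 T=22

(v_max)²/a_max = 49²/7 = 343
735 ≥ 343 ⇒ cruise phase
t_a = 49/7 = 7; v_peak = 49
d_cruise = 735 − 343 = 392; t_c = 392/49 = 8
T = 2·7 + 8 = 22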